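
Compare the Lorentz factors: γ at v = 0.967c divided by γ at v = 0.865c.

γ₁ = 1/√(1 - 0.967²) = 3.925
γ₂ = 1/√(1 - 0.865²) = 1.993
γ₁/γ₂ = 3.925/1.993 = 1.969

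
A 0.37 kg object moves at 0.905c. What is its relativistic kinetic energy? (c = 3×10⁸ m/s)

γ = 1/√(1 - 0.905²) = 2.3507
γ - 1 = 1.3507
KE = (γ-1)mc² = 1.3507 × 0.37 × (3×10⁸)² = 4.498×10¹⁶ J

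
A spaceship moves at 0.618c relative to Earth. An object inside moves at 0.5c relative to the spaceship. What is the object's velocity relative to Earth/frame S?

u = (u' + v)/(1 + u'v/c²)
Numerator: 0.5 + 0.618 = 1.118
Denominator: 1 + 0.309 = 1.309
u = 1.118/1.309 = 0.8541c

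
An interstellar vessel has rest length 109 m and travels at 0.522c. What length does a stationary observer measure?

Proper length L₀ = 109 m
γ = 1/√(1 - 0.522²) = 1.1724
L = L₀/γ = 109/1.1724 = 92.97 m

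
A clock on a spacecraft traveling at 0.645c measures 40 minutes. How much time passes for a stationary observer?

Proper time Δt₀ = 40 minutes
γ = 1/√(1 - 0.645²) = 1.3086
Δt = γΔt₀ = 1.3086 × 40 = 52.34 minutes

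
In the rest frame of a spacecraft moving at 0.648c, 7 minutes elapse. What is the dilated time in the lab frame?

Proper time Δt₀ = 7 minutes
γ = 1/√(1 - 0.648²) = 1.313
Δt = γΔt₀ = 1.313 × 7 = 9.191 minutes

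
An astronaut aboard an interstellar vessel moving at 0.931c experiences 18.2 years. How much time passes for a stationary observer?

Proper time Δt₀ = 18.2 years
γ = 1/√(1 - 0.931²) = 2.7396
Δt = γΔt₀ = 2.7396 × 18.2 = 49.86 years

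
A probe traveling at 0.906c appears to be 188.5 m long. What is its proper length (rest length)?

Contracted length L = 188.5 m
γ = 1/√(1 - 0.906²) = 2.3625
L₀ = γL = 2.3625 × 188.5 = 445.3 m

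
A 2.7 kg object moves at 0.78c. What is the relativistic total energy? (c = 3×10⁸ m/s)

γ = 1/√(1 - 0.78²) = 1.598
mc² = 2.7 × (3×10⁸)² = 2.430×10¹⁷ J
E = γmc² = 1.598 × 2.430×10¹⁷ = 3.883×10¹⁷ J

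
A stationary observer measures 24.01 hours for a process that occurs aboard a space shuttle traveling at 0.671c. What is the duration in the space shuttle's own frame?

Dilated time Δt = 24.01 hours
γ = 1/√(1 - 0.671²) = 1.349
Δt₀ = Δt/γ = 24.01/1.349 = 17.80 hours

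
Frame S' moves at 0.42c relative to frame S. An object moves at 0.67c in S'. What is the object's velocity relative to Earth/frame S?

u = (u' + v)/(1 + u'v/c²)
Numerator: 0.67 + 0.42 = 1.09
Denominator: 1 + 0.2814 = 1.2814
u = 1.09/1.2814 = 0.8506c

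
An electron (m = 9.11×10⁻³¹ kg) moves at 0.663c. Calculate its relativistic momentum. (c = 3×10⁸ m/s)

γ = 1/√(1 - 0.663²) = 1.3358
v = 0.663 × 3×10⁸ = 1.989×10⁸ m/s
p = γmv = 1.3358 × 9.11×10⁻³¹ × 1.989×10⁸ = 2.420×10⁻²² kg·m/s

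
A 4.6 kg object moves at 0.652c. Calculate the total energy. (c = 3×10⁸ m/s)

γ = 1/√(1 - 0.652²) = 1.3189
mc² = 4.6 × (3×10⁸)² = 4.140×10¹⁷ J
E = γmc² = 1.3189 × 4.140×10¹⁷ = 5.460×10¹⁷ J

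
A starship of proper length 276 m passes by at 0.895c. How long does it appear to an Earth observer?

Proper length L₀ = 276 m
γ = 1/√(1 - 0.895²) = 2.242
L = L₀/γ = 276/2.242 = 123.1 m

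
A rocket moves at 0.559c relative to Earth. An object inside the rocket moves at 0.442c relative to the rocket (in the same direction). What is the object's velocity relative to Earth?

u = (u' + v)/(1 + u'v/c²)
Numerator: 0.442 + 0.559 = 1.001
Denominator: 1 + 0.247078 = 1.247078
u = 1.001/1.247078 = 0.8027c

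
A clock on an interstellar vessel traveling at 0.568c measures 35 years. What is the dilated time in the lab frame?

Proper time Δt₀ = 35 years
γ = 1/√(1 - 0.568²) = 1.215
Δt = γΔt₀ = 1.215 × 35 = 42.53 years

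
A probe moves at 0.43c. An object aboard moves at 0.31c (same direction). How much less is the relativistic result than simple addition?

Classical: u' + v = 0.31 + 0.43 = 0.74c
Relativistic: u = (0.31 + 0.43)/(1 + 0.1333) = 0.74/1.1333 = 0.65296c
Difference: 0.74 - 0.65296 = 0.08704c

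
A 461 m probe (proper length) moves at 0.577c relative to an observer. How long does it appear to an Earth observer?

Proper length L₀ = 461 m
γ = 1/√(1 - 0.577²) = 1.2244
L = L₀/γ = 461/1.2244 = 376.5 m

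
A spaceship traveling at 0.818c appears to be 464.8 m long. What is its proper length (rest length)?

Contracted length L = 464.8 m
γ = 1/√(1 - 0.818²) = 1.73847
L₀ = γL = 1.73847 × 464.8 = 808.0 m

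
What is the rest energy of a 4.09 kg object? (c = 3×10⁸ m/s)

c² = (3×10⁸)² = 9.000×10¹⁶ m²/s²
E₀ = mc² = 4.09 × 9.000×10¹⁶ = 3.681×10¹⁷ J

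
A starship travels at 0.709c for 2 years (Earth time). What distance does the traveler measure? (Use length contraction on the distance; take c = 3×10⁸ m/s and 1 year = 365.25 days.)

Earth distance: d = v × t = 0.709c × 2 yr = 1.34246×10¹⁶ m
γ = 1.41802
d' = d/γ = 1.34246×10¹⁶/1.41802 = 9.467×10¹⁵ m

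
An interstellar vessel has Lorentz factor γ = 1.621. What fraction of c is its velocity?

From γ = 1/√(1 - v²/c²):
1/γ² = 1/1.621² = 0.3806
v²/c² = 1 - 0.3806 = 0.6194
v/c = √(0.6194) = 0.7870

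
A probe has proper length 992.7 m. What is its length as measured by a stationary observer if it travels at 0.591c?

Proper length L₀ = 992.7 m
γ = 1/√(1 - 0.591²) = 1.2397
L = L₀/γ = 992.7/1.2397 = 800.8 m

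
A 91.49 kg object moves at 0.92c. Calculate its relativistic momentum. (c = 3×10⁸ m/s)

γ = 1/√(1 - 0.92²) = 2.5516
v = 0.92 × 3×10⁸ = 2.760×10⁸ m/s
p = γmv = 2.5516 × 91.49 × 2.760×10⁸ = 6.443×10¹⁰ kg·m/s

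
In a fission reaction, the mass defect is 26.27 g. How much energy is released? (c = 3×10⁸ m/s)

Convert mass defect: Δm = 26.27 g = 0.02627 kg
E = Δm·c² = 0.02627 × (3×10⁸)²
= 0.02627 × 9×10¹⁶ = 2.364×10¹⁵ J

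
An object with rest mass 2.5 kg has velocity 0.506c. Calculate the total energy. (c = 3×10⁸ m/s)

γ = 1/√(1 - 0.506²) = 1.1594
mc² = 2.5 × (3×10⁸)² = 2.250×10¹⁷ J
E = γmc² = 1.1594 × 2.250×10¹⁷ = 2.609×10¹⁷ J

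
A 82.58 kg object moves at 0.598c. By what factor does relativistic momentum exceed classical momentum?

p_rel = γmv, p_class = mv
Ratio = γ = 1/√(1 - 0.598²) = 1.248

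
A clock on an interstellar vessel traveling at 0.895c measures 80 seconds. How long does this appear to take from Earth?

Proper time Δt₀ = 80 seconds
γ = 1/√(1 - 0.895²) = 2.2418
Δt = γΔt₀ = 2.2418 × 80 = 179.3 seconds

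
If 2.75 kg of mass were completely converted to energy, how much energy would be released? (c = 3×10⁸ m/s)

Using E = mc²:
c² = (3×10⁸)² = 9×10¹⁶ m²/s²
E = 2.75 × 9×10¹⁶ = 2.475×10¹⁷ J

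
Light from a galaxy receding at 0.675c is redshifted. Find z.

β = 0.675
(1+β)/(1-β) = 1.675/0.325 = 5.154
√(5.154) = 2.270
z = 2.270 - 1 = 1.270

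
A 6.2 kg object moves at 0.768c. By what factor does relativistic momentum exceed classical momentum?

p_rel = γmv, p_class = mv
Ratio = γ = 1/√(1 - 0.768²) = 1.561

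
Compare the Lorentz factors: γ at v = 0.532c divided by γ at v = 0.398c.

γ₁ = 1/√(1 - 0.532²) = 1.181
γ₂ = 1/√(1 - 0.398²) = 1.090
γ₁/γ₂ = 1.181/1.090 = 1.083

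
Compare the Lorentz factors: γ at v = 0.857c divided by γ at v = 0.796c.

γ₁ = 1/√(1 - 0.857²) = 1.941
γ₂ = 1/√(1 - 0.796²) = 1.652
γ₁/γ₂ = 1.941/1.652 = 1.175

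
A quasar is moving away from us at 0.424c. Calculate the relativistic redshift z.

β = 0.424
(1+β)/(1-β) = 1.424/0.576 = 2.472
√(2.472) = 1.5723
z = 1.5723 - 1 = 0.5723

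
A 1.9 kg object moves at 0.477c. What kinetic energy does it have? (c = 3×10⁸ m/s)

γ = 1/√(1 - 0.477²) = 1.1378
γ - 1 = 0.1378
KE = (γ-1)mc² = 0.1378 × 1.9 × (3×10⁸)² = 2.356×10¹⁶ J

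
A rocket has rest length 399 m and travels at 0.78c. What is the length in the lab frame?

Proper length L₀ = 399 m
γ = 1/√(1 - 0.78²) = 1.598
L = L₀/γ = 399/1.598 = 249.7 m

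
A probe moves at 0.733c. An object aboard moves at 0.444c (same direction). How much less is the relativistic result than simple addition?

Classical: u' + v = 0.444 + 0.733 = 1.177c
Relativistic: u = (0.444 + 0.733)/(1 + 0.325452) = 1.177/1.325452 = 0.8880c
Difference: 1.177 - 0.8880 = 0.2890c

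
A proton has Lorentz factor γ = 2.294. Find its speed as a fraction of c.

From γ = 1/√(1 - v²/c²):
1/γ² = 1/2.294² = 0.1900
v²/c² = 1 - 0.1900 = 0.8100
v/c = √(0.8100) = 0.9000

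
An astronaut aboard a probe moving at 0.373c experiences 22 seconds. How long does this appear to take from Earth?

Proper time Δt₀ = 22 seconds
γ = 1/√(1 - 0.373²) = 1.0778
Δt = γΔt₀ = 1.0778 × 22 = 23.71 seconds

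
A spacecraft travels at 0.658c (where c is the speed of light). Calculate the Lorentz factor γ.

v/c = 0.658, so (v/c)² = 0.432964
1 - (v/c)² = 0.567036
γ = 1/√(0.567036) = 1.328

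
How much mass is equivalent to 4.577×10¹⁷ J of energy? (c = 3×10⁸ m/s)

From E = mc², we get m = E/c²
c² = (3×10⁸)² = 9×10¹⁶ m²/s²
m = 4.577×10¹⁷ / 9×10¹⁶ = 5.086 kg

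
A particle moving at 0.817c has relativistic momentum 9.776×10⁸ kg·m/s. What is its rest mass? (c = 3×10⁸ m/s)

γ = 1/√(1 - 0.817²) = 1.734
v = 0.817 × 3×10⁸ = 2.451×10⁸ m/s
m = p/(γv) = 9.776×10⁸/(1.734 × 2.451×10⁸) = 2.300 kg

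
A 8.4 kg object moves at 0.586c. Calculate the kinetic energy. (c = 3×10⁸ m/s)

γ = 1/√(1 - 0.586²) = 1.2341
γ - 1 = 0.2341
KE = (γ-1)mc² = 0.2341 × 8.4 × (3×10⁸)² = 1.770×10¹⁷ J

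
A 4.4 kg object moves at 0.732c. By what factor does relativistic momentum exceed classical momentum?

p_rel = γmv, p_class = mv
Ratio = γ = 1/√(1 - 0.732²) = 1.468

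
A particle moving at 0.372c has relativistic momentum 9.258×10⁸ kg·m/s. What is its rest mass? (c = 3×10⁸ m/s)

γ = 1/√(1 - 0.372²) = 1.0773
v = 0.372 × 3×10⁸ = 1.116×10⁸ m/s
m = p/(γv) = 9.258×10⁸/(1.0773 × 1.116×10⁸) = 7.700 kg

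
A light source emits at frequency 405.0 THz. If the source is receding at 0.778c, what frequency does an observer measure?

β = v/c = 0.778
(1-β)/(1+β) = 0.222/1.778 = 0.1249
Doppler factor = √(0.1249) = 0.3534
f_obs = 405.0 × 0.3534 = 143.1 THz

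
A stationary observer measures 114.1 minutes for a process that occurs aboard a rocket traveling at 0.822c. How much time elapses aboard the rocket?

Dilated time Δt = 114.1 minutes
γ = 1/√(1 - 0.822²) = 1.756
Δt₀ = Δt/γ = 114.1/1.756 = 64.98 minutes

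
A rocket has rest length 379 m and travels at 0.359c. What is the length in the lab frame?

Proper length L₀ = 379 m
γ = 1/√(1 - 0.359²) = 1.0714
L = L₀/γ = 379/1.0714 = 353.7 m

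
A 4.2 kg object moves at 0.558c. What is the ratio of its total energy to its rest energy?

E = γmc², E₀ = mc²
E/E₀ = γ = 1/√(1 - 0.558²) = 1.205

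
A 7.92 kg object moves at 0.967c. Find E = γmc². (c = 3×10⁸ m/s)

γ = 1/√(1 - 0.967²) = 3.925
mc² = 7.92 × (3×10⁸)² = 7.128×10¹⁷ J
E = γmc² = 3.925 × 7.128×10¹⁷ = 2.798×10¹⁸ J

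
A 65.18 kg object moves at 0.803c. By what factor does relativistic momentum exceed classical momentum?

p_rel = γmv, p_class = mv
Ratio = γ = 1/√(1 - 0.803²) = 1.678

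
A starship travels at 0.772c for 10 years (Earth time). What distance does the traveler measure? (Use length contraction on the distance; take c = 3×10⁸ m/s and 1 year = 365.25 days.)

Earth distance: d = v × t = 0.772c × 10 yr = 7.30874×10¹⁶ m
γ = 1.57326
d' = d/γ = 7.30874×10¹⁶/1.57326 = 4.646×10¹⁶ m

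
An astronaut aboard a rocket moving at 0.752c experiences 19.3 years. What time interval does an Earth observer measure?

Proper time Δt₀ = 19.3 years
γ = 1/√(1 - 0.752²) = 1.517
Δt = γΔt₀ = 1.517 × 19.3 = 29.28 years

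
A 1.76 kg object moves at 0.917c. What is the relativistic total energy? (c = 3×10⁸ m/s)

γ = 1/√(1 - 0.917²) = 2.507
mc² = 1.76 × (3×10⁸)² = 1.584×10¹⁷ J
E = γmc² = 2.507 × 1.584×10¹⁷ = 3.971×10¹⁷ J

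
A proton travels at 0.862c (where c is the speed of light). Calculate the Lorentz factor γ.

v/c = 0.862, so (v/c)² = 0.743044
1 - (v/c)² = 0.256956
γ = 1/√(0.256956) = 1.973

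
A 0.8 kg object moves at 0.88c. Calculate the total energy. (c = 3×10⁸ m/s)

γ = 1/√(1 - 0.88²) = 2.105
mc² = 0.8 × (3×10⁸)² = 7.200×10¹⁶ J
E = γmc² = 2.105 × 7.200×10¹⁶ = 1.516×10¹⁷ J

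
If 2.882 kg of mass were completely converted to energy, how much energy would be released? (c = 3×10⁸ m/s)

Using E = mc²:
c² = (3×10⁸)² = 9×10¹⁶ m²/s²
E = 2.882 × 9×10¹⁶ = 2.594×10¹⁷ J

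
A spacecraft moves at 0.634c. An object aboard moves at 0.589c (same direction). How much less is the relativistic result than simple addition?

Classical: u' + v = 0.589 + 0.634 = 1.223c
Relativistic: u = (0.589 + 0.634)/(1 + 0.373426) = 1.223/1.373426 = 0.8905c
Difference: 1.223 - 0.8905 = 0.3325c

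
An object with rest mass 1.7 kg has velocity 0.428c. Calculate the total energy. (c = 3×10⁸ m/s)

γ = 1/√(1 - 0.428²) = 1.1065
mc² = 1.7 × (3×10⁸)² = 1.530×10¹⁷ J
E = γmc² = 1.1065 × 1.530×10¹⁷ = 1.693×10¹⁷ J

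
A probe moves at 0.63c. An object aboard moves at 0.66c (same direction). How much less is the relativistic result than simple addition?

Classical: u' + v = 0.66 + 0.63 = 1.29c
Relativistic: u = (0.66 + 0.63)/(1 + 0.4158) = 1.29/1.4158 = 0.9111c
Difference: 1.29 - 0.9111 = 0.3789c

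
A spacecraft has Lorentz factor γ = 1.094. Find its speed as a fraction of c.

From γ = 1/√(1 - v²/c²):
1/γ² = 1/1.094² = 0.83554
v²/c² = 1 - 0.83554 = 0.16446
v/c = √(0.16446) = 0.4055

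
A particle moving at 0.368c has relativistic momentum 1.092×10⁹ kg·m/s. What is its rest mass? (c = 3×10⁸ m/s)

γ = 1/√(1 - 0.368²) = 1.0755
v = 0.368 × 3×10⁸ = 1.104×10⁸ m/s
m = p/(γv) = 1.092×10⁹/(1.0755 × 1.104×10⁸) = 9.197 kg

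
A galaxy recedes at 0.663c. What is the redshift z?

β = 0.663
(1+β)/(1-β) = 1.663/0.337 = 4.935
√(4.935) = 2.221
z = 2.221 - 1 = 1.221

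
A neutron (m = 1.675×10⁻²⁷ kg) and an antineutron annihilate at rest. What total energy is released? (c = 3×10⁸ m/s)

Both particles have the same rest mass, so total mass = 2m
E = 2m·c² = 2 × 1.675×10⁻²⁷ × (3×10⁸)²
= 2 × 1.675×10⁻²⁷ × 9×10¹⁶
= 3.015×10⁻¹⁰ J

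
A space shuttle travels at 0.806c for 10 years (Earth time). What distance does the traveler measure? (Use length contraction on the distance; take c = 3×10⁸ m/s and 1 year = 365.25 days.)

Earth distance: d = v × t = 0.806c × 10 yr = 7.6306×10¹⁶ m
γ = 1.6894
d' = d/γ = 7.6306×10¹⁶/1.6894 = 4.517×10¹⁶ m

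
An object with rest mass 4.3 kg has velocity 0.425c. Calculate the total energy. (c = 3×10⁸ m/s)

γ = 1/√(1 - 0.425²) = 1.1047
mc² = 4.3 × (3×10⁸)² = 3.870×10¹⁷ J
E = γmc² = 1.1047 × 3.870×10¹⁷ = 4.275×10¹⁷ J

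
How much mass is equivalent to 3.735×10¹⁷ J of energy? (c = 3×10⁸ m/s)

From E = mc², we get m = E/c²
c² = (3×10⁸)² = 9×10¹⁶ m²/s²
m = 3.735×10¹⁷ / 9×10¹⁶ = 4.150 kg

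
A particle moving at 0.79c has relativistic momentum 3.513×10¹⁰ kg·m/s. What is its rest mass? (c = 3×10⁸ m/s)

γ = 1/√(1 - 0.79²) = 1.631
v = 0.79 × 3×10⁸ = 2.370×10⁸ m/s
m = p/(γv) = 3.513×10¹⁰/(1.631 × 2.370×10⁸) = 90.88 kg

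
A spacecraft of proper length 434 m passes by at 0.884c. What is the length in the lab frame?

Proper length L₀ = 434 m
γ = 1/√(1 - 0.884²) = 2.139
L = L₀/γ = 434/2.139 = 202.9 m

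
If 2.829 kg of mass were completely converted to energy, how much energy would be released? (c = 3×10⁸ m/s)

Using E = mc²:
c² = (3×10⁸)² = 9×10¹⁶ m²/s²
E = 2.829 × 9×10¹⁶ = 2.546×10¹⁷ J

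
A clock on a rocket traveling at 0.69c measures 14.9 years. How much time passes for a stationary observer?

Proper time Δt₀ = 14.9 years
γ = 1/√(1 - 0.69²) = 1.382
Δt = γΔt₀ = 1.382 × 14.9 = 20.59 years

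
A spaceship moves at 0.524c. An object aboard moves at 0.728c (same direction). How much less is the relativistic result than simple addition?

Classical: u' + v = 0.728 + 0.524 = 1.252c
Relativistic: u = (0.728 + 0.524)/(1 + 0.381472) = 1.252/1.381472 = 0.9063c
Difference: 1.252 - 0.9063 = 0.3457c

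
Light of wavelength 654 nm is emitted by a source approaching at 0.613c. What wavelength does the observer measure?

β = 0.613
Wavelength Doppler factor = √(0.387/1.613) = √(0.2399) = 0.4898
λ_obs = 654 × 0.4898 = 320.3 nm (blueshift)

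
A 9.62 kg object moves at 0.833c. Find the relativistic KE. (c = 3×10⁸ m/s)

γ = 1/√(1 - 0.833²) = 1.80743
γ - 1 = 0.80743
KE = (γ-1)mc² = 0.80743 × 9.62 × (3×10⁸)² = 6.991×10¹⁷ J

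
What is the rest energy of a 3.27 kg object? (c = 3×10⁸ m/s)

c² = (3×10⁸)² = 9.000×10¹⁶ m²/s²
E₀ = mc² = 3.27 × 9.000×10¹⁶ = 2.943×10¹⁷ J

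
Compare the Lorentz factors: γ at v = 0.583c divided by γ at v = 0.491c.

γ₁ = 1/√(1 - 0.583²) = 1.231
γ₂ = 1/√(1 - 0.491²) = 1.148
γ₁/γ₂ = 1.231/1.148 = 1.072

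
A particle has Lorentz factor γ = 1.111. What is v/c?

From γ = 1/√(1 - v²/c²):
1/γ² = 1/1.111² = 0.8102
v²/c² = 1 - 0.8102 = 0.1898
v/c = √(0.1898) = 0.4357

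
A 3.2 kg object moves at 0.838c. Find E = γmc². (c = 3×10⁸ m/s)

γ = 1/√(1 - 0.838²) = 1.8326
mc² = 3.2 × (3×10⁸)² = 2.880×10¹⁷ J
E = γmc² = 1.8326 × 2.880×10¹⁷ = 5.278×10¹⁷ J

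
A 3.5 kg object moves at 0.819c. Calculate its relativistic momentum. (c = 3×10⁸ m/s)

γ = 1/√(1 - 0.819²) = 1.743
v = 0.819 × 3×10⁸ = 2.457×10⁸ m/s
p = γmv = 1.743 × 3.5 × 2.457×10⁸ = 1.499×10⁹ kg·m/s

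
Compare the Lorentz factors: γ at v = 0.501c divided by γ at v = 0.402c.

γ₁ = 1/√(1 - 0.501²) = 1.155
γ₂ = 1/√(1 - 0.402²) = 1.092
γ₁/γ₂ = 1.155/1.092 = 1.058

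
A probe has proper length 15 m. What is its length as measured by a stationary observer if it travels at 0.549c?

Proper length L₀ = 15 m
γ = 1/√(1 - 0.549²) = 1.196
L = L₀/γ = 15/1.196 = 12.54 m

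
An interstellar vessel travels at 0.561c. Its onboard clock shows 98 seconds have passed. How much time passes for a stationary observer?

Proper time Δt₀ = 98 seconds
γ = 1/√(1 - 0.561²) = 1.208
Δt = γΔt₀ = 1.208 × 98 = 118.4 seconds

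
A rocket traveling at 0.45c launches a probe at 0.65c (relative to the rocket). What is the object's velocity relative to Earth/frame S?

u = (u' + v)/(1 + u'v/c²)
Numerator: 0.65 + 0.45 = 1.1
Denominator: 1 + 0.2925 = 1.2925
u = 1.1/1.2925 = 0.8511c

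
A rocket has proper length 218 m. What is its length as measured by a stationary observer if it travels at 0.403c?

Proper length L₀ = 218 m
γ = 1/√(1 - 0.403²) = 1.093
L = L₀/γ = 218/1.093 = 199.5 m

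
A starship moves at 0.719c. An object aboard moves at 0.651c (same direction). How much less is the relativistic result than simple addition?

Classical: u' + v = 0.651 + 0.719 = 1.37c
Relativistic: u = (0.651 + 0.719)/(1 + 0.468069) = 1.37/1.468069 = 0.9332c
Difference: 1.37 - 0.9332 = 0.4368c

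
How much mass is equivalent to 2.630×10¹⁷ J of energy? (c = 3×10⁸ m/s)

From E = mc², we get m = E/c²
c² = (3×10⁸)² = 9×10¹⁶ m²/s²
m = 2.630×10¹⁷ / 9×10¹⁶ = 2.922 kg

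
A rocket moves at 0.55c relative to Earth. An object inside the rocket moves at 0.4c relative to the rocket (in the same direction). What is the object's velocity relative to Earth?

u = (u' + v)/(1 + u'v/c²)
Numerator: 0.4 + 0.55 = 0.95
Denominator: 1 + 0.22 = 1.22
u = 0.95/1.22 = 0.7787c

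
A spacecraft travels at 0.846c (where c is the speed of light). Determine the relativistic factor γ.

v/c = 0.846, so (v/c)² = 0.715716
1 - (v/c)² = 0.284284
γ = 1/√(0.284284) = 1.876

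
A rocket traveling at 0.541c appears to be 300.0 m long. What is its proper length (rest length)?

Contracted length L = 300.0 m
γ = 1/√(1 - 0.541²) = 1.189
L₀ = γL = 1.189 × 300.0 = 356.7 m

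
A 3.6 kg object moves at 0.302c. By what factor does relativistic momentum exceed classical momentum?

p_rel = γmv, p_class = mv
Ratio = γ = 1/√(1 - 0.302²) = 1.049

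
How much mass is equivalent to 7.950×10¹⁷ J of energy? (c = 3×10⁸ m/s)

From E = mc², we get m = E/c²
c² = (3×10⁸)² = 9×10¹⁶ m²/s²
m = 7.950×10¹⁷ / 9×10¹⁶ = 8.833 kg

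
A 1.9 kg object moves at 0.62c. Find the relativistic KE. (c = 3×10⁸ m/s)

γ = 1/√(1 - 0.62²) = 1.2745
γ - 1 = 0.2745
KE = (γ-1)mc² = 0.2745 × 1.9 × (3×10⁸)² = 4.694×10¹⁶ J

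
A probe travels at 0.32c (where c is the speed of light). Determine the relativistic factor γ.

v/c = 0.32, so (v/c)² = 0.1024
1 - (v/c)² = 0.8976
γ = 1/√(0.8976) = 1.056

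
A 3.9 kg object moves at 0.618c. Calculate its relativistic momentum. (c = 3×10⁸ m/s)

γ = 1/√(1 - 0.618²) = 1.272
v = 0.618 × 3×10⁸ = 1.854×10⁸ m/s
p = γmv = 1.272 × 3.9 × 1.854×10⁸ = 9.197×10⁸ kg·m/s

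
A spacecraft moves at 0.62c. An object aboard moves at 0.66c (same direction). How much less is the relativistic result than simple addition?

Classical: u' + v = 0.66 + 0.62 = 1.28c
Relativistic: u = (0.66 + 0.62)/(1 + 0.4092) = 1.28/1.4092 = 0.9083c
Difference: 1.28 - 0.9083 = 0.3717c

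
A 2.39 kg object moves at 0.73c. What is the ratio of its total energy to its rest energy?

E = γmc², E₀ = mc²
E/E₀ = γ = 1/√(1 - 0.73²) = 1.463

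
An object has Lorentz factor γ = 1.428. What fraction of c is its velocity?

From γ = 1/√(1 - v²/c²):
1/γ² = 1/1.428² = 0.4904
v²/c² = 1 - 0.4904 = 0.5096
v/c = √(0.5096) = 0.7139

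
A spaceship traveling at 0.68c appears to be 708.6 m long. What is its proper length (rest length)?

Contracted length L = 708.6 m
γ = 1/√(1 - 0.68²) = 1.36386
L₀ = γL = 1.36386 × 708.6 = 966.4 m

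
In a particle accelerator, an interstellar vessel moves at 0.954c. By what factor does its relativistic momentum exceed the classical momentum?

p_rel = γmv, p_class = mv
Ratio = γ = 1/√(1 - 0.954²)
= 1/√(0.089884) = 3.335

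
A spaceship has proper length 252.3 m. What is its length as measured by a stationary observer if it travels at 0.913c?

Proper length L₀ = 252.3 m
γ = 1/√(1 - 0.913²) = 2.451
L = L₀/γ = 252.3/2.451 = 102.9 m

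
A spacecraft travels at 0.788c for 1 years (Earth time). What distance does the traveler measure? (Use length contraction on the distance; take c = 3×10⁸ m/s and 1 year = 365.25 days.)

Earth distance: d = v × t = 0.788c × 1 yr = 7.4602×10¹⁵ m
γ = 1.6242
d' = d/γ = 7.4602×10¹⁵/1.6242 = 4.593×10¹⁵ m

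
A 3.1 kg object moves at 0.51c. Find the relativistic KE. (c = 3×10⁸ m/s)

γ = 1/√(1 - 0.51²) = 1.16255
γ - 1 = 0.16255
KE = (γ-1)mc² = 0.16255 × 3.1 × (3×10⁸)² = 4.535×10¹⁶ J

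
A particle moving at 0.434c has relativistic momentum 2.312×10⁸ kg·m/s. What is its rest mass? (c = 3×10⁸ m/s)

γ = 1/√(1 - 0.434²) = 1.110
v = 0.434 × 3×10⁸ = 1.302×10⁸ m/s
m = p/(γv) = 2.312×10⁸/(1.110 × 1.302×10⁸) = 1.600 kg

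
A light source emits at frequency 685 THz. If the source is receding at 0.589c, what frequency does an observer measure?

β = v/c = 0.589
(1-β)/(1+β) = 0.411/1.589 = 0.2587
Doppler factor = √(0.2587) = 0.5086
f_obs = 685 × 0.5086 = 348.4 THz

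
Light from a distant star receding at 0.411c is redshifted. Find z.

β = 0.411
(1+β)/(1-β) = 1.411/0.589 = 2.3956
√(2.3956) = 1.5478
z = 1.5478 - 1 = 0.5478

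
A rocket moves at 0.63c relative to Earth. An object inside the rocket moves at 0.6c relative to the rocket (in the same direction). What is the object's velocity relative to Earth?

u = (u' + v)/(1 + u'v/c²)
Numerator: 0.6 + 0.63 = 1.23
Denominator: 1 + 0.378 = 1.378
u = 1.23/1.378 = 0.8926c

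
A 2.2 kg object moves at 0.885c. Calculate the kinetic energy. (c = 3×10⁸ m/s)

γ = 1/√(1 - 0.885²) = 2.148
γ - 1 = 1.148
KE = (γ-1)mc² = 1.148 × 2.2 × (3×10⁸)² = 2.273×10¹⁷ J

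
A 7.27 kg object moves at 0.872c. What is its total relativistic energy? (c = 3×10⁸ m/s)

γ = 1/√(1 - 0.872²) = 2.043
mc² = 7.27 × (3×10⁸)² = 6.543×10¹⁷ J
E = γmc² = 2.043 × 6.543×10¹⁷ = 1.337×10¹⁸ J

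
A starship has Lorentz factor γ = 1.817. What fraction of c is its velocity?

From γ = 1/√(1 - v²/c²):
1/γ² = 1/1.817² = 0.3029
v²/c² = 1 - 0.3029 = 0.6971
v/c = √(0.6971) = 0.8349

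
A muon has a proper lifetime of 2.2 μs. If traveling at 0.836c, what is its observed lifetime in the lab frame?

Proper lifetime τ₀ = 2.2 μs
γ = 1/√(1 - 0.836²) = 1.8224
τ = γτ₀ = 1.8224 × 2.2 μs = 4.009 μs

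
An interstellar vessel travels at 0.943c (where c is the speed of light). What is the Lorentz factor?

v/c = 0.943, so (v/c)² = 0.889249
1 - (v/c)² = 0.110751
γ = 1/√(0.110751) = 3.005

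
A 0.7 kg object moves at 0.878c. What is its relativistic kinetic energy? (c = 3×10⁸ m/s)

γ = 1/√(1 - 0.878²) = 2.0892
γ - 1 = 1.0892
KE = (γ-1)mc² = 1.0892 × 0.7 × (3×10⁸)² = 6.862×10¹⁶ J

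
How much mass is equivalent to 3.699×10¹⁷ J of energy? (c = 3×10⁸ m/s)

From E = mc², we get m = E/c²
c² = (3×10⁸)² = 9×10¹⁶ m²/s²
m = 3.699×10¹⁷ / 9×10¹⁶ = 4.110 kg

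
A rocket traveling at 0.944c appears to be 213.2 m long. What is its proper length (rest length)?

Contracted length L = 213.2 m
γ = 1/√(1 - 0.944²) = 3.031
L₀ = γL = 3.031 × 213.2 = 646.2 m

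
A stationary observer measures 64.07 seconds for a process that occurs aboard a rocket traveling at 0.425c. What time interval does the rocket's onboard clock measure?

Dilated time Δt = 64.07 seconds
γ = 1/√(1 - 0.425²) = 1.1047
Δt₀ = Δt/γ = 64.07/1.1047 = 58.00 seconds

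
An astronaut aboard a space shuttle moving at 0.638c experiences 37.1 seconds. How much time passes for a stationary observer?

Proper time Δt₀ = 37.1 seconds
γ = 1/√(1 - 0.638²) = 1.2986
Δt = γΔt₀ = 1.2986 × 37.1 = 48.18 seconds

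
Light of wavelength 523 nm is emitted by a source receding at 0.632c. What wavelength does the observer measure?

β = 0.632
Wavelength Doppler factor = √(1.632/0.368) = √(4.435) = 2.106
λ_obs = 523 × 2.106 = 1101 nm (redshift)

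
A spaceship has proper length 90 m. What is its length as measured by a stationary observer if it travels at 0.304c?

Proper length L₀ = 90 m
γ = 1/√(1 - 0.304²) = 1.0497
L = L₀/γ = 90/1.0497 = 85.74 m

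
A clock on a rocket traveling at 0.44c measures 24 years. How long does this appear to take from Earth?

Proper time Δt₀ = 24 years
γ = 1/√(1 - 0.44²) = 1.1136
Δt = γΔt₀ = 1.1136 × 24 = 26.73 years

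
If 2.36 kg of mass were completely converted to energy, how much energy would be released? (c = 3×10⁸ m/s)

Using E = mc²:
c² = (3×10⁸)² = 9×10¹⁶ m²/s²
E = 2.36 × 9×10¹⁶ = 2.124×10¹⁷ J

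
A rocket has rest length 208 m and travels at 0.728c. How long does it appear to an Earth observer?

Proper length L₀ = 208 m
γ = 1/√(1 - 0.728²) = 1.459
L = L₀/γ = 208/1.459 = 142.6 m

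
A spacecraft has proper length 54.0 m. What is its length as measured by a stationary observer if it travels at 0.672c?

Proper length L₀ = 54.0 m
γ = 1/√(1 - 0.672²) = 1.3503
L = L₀/γ = 54.0/1.3503 = 39.99 m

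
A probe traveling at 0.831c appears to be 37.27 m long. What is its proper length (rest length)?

Contracted length L = 37.27 m
γ = 1/√(1 - 0.831²) = 1.7977
L₀ = γL = 1.7977 × 37.27 = 67.00 m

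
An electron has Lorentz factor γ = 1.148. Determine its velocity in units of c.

From γ = 1/√(1 - v²/c²):
1/γ² = 1/1.148² = 0.7588
v²/c² = 1 - 0.7588 = 0.2412
v/c = √(0.2412) = 0.4911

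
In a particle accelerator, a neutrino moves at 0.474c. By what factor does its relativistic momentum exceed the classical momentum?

p_rel = γmv, p_class = mv
Ratio = γ = 1/√(1 - 0.474²)
= 1/√(0.775324) = 1.136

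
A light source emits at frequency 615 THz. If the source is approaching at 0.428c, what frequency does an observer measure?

β = v/c = 0.428
(1+β)/(1-β) = 1.428/0.572 = 2.497
Doppler factor = √(2.497) = 1.580
f_obs = 615 × 1.580 = 971.7 THz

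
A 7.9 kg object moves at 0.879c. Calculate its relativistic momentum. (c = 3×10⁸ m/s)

γ = 1/√(1 - 0.879²) = 2.097
v = 0.879 × 3×10⁸ = 2.637×10⁸ m/s
p = γmv = 2.097 × 7.9 × 2.637×10⁸ = 4.369×10⁹ kg·m/s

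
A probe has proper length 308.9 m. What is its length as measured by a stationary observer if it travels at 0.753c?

Proper length L₀ = 308.9 m
γ = 1/√(1 - 0.753²) = 1.5197
L = L₀/γ = 308.9/1.5197 = 203.3 m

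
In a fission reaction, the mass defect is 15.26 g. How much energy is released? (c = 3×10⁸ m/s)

Convert mass defect: Δm = 15.26 g = 0.01526 kg
E = Δm·c² = 0.01526 × (3×10⁸)²
= 0.01526 × 9×10¹⁶ = 1.373×10¹⁵ J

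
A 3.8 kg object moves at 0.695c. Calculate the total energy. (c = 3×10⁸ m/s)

γ = 1/√(1 - 0.695²) = 1.391
mc² = 3.8 × (3×10⁸)² = 3.420×10¹⁷ J
E = γmc² = 1.391 × 3.420×10¹⁷ = 4.757×10¹⁷ J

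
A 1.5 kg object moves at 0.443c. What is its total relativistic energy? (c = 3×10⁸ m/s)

γ = 1/√(1 - 0.443²) = 1.1154
mc² = 1.5 × (3×10⁸)² = 1.350×10¹⁷ J
E = γmc² = 1.1154 × 1.350×10¹⁷ = 1.506×10¹⁷ J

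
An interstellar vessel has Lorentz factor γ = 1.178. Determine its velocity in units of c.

From γ = 1/√(1 - v²/c²):
1/γ² = 1/1.178² = 0.7206
v²/c² = 1 - 0.7206 = 0.2794
v/c = √(0.2794) = 0.5286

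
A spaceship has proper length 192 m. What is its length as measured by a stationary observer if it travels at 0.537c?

Proper length L₀ = 192 m
γ = 1/√(1 - 0.537²) = 1.185
L = L₀/γ = 192/1.185 = 162.0 m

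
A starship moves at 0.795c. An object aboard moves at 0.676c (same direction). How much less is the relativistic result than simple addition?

Classical: u' + v = 0.676 + 0.795 = 1.471c
Relativistic: u = (0.676 + 0.795)/(1 + 0.53742) = 1.471/1.53742 = 0.9568c
Difference: 1.471 - 0.9568 = 0.5142c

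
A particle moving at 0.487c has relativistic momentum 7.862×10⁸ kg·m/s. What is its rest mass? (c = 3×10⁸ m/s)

γ = 1/√(1 - 0.487²) = 1.145
v = 0.487 × 3×10⁸ = 1.461×10⁸ m/s
m = p/(γv) = 7.862×10⁸/(1.145 × 1.461×10⁸) = 4.700 kg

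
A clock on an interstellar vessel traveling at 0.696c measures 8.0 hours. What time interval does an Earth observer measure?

Proper time Δt₀ = 8.0 hours
γ = 1/√(1 - 0.696²) = 1.393
Δt = γΔt₀ = 1.393 × 8.0 = 11.14 hours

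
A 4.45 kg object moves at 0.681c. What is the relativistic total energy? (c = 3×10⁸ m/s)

γ = 1/√(1 - 0.681²) = 1.3656
mc² = 4.45 × (3×10⁸)² = 4.005×10¹⁷ J
E = γmc² = 1.3656 × 4.005×10¹⁷ = 5.469×10¹⁷ J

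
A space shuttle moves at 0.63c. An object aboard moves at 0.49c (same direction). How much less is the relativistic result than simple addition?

Classical: u' + v = 0.49 + 0.63 = 1.12c
Relativistic: u = (0.49 + 0.63)/(1 + 0.3087) = 1.12/1.3087 = 0.8558c
Difference: 1.12 - 0.8558 = 0.2642c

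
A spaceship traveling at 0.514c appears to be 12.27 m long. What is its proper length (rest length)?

Contracted length L = 12.27 m
γ = 1/√(1 - 0.514²) = 1.1658
L₀ = γL = 1.1658 × 12.27 = 14.30 m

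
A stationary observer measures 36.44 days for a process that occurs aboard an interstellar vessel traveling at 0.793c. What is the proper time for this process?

Dilated time Δt = 36.44 days
γ = 1/√(1 - 0.793²) = 1.6414
Δt₀ = Δt/γ = 36.44/1.6414 = 22.20 days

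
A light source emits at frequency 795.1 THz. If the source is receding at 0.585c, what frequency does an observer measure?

β = v/c = 0.585
(1-β)/(1+β) = 0.415/1.585 = 0.26183
Doppler factor = √(0.26183) = 0.51169
f_obs = 795.1 × 0.51169 = 406.8 THz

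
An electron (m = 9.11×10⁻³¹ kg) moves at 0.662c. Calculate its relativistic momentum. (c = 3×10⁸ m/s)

γ = 1/√(1 - 0.662²) = 1.334
v = 0.662 × 3×10⁸ = 1.986×10⁸ m/s
p = γmv = 1.334 × 9.11×10⁻³¹ × 1.986×10⁸ = 2.414×10⁻²² kg·m/s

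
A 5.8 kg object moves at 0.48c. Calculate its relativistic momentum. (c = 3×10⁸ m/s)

γ = 1/√(1 - 0.48²) = 1.1399
v = 0.48 × 3×10⁸ = 1.440×10⁸ m/s
p = γmv = 1.1399 × 5.8 × 1.440×10⁸ = 9.520×10⁸ kg·m/s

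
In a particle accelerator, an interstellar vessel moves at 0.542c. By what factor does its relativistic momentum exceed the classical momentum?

p_rel = γmv, p_class = mv
Ratio = γ = 1/√(1 - 0.542²)
= 1/√(0.706236) = 1.190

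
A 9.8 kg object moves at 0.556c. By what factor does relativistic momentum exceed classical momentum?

p_rel = γmv, p_class = mv
Ratio = γ = 1/√(1 - 0.556²) = 1.203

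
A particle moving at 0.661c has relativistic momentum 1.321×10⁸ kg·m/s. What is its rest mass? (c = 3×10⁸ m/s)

γ = 1/√(1 - 0.661²) = 1.3326
v = 0.661 × 3×10⁸ = 1.983×10⁸ m/s
m = p/(γv) = 1.321×10⁸/(1.3326 × 1.983×10⁸) = 0.4999 kg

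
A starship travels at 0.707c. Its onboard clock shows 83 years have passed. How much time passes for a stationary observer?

Proper time Δt₀ = 83 years
γ = 1/√(1 - 0.707²) = 1.414
Δt = γΔt₀ = 1.414 × 83 = 117.4 years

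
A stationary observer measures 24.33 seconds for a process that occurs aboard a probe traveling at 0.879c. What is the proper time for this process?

Dilated time Δt = 24.33 seconds
γ = 1/√(1 - 0.879²) = 2.097
Δt₀ = Δt/γ = 24.33/2.097 = 11.60 seconds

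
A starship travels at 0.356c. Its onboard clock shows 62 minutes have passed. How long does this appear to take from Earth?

Proper time Δt₀ = 62 minutes
γ = 1/√(1 - 0.356²) = 1.0701
Δt = γΔt₀ = 1.0701 × 62 = 66.35 minutes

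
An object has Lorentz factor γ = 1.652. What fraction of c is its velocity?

From γ = 1/√(1 - v²/c²):
1/γ² = 1/1.652² = 0.3664
v²/c² = 1 - 0.3664 = 0.6336
v/c = √(0.6336) = 0.7960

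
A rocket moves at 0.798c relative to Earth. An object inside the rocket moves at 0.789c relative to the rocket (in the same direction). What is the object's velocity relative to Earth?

u = (u' + v)/(1 + u'v/c²)
Numerator: 0.789 + 0.798 = 1.587
Denominator: 1 + 0.629622 = 1.629622
u = 1.587/1.629622 = 0.9738c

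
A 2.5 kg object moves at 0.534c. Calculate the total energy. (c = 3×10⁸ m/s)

γ = 1/√(1 - 0.534²) = 1.1828
mc² = 2.5 × (3×10⁸)² = 2.250×10¹⁷ J
E = γmc² = 1.1828 × 2.250×10¹⁷ = 2.661×10¹⁷ J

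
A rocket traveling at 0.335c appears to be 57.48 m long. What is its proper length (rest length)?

Contracted length L = 57.48 m
γ = 1/√(1 - 0.335²) = 1.0613
L₀ = γL = 1.0613 × 57.48 = 61.00 m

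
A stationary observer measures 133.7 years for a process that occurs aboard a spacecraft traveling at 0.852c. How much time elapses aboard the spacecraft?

Dilated time Δt = 133.7 years
γ = 1/√(1 - 0.852²) = 1.910
Δt₀ = Δt/γ = 133.7/1.910 = 70.00 years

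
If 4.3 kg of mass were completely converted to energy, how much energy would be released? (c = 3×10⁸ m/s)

Using E = mc²:
c² = (3×10⁸)² = 9×10¹⁶ m²/s²
E = 4.3 × 9×10¹⁶ = 3.870×10¹⁷ J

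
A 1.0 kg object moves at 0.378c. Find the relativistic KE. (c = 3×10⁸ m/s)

γ = 1/√(1 - 0.378²) = 1.08014
γ - 1 = 0.08014
KE = (γ-1)mc² = 0.08014 × 1.0 × (3×10⁸)² = 7.213×10¹⁵ J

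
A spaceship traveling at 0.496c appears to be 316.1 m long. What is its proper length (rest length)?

Contracted length L = 316.1 m
γ = 1/√(1 - 0.496²) = 1.1516
L₀ = γL = 1.1516 × 316.1 = 364.0 m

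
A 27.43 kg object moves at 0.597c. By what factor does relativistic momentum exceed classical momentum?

p_rel = γmv, p_class = mv
Ratio = γ = 1/√(1 - 0.597²) = 1.247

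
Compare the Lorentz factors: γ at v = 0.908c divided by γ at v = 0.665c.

γ₁ = 1/√(1 - 0.908²) = 2.387
γ₂ = 1/√(1 - 0.665²) = 1.339
γ₁/γ₂ = 2.387/1.339 = 1.783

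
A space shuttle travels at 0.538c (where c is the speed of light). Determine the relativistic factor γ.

v/c = 0.538, so (v/c)² = 0.289444
1 - (v/c)² = 0.710556
γ = 1/√(0.710556) = 1.186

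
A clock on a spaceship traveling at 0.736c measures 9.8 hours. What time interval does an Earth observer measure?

Proper time Δt₀ = 9.8 hours
γ = 1/√(1 - 0.736²) = 1.4771
Δt = γΔt₀ = 1.4771 × 9.8 = 14.48 hours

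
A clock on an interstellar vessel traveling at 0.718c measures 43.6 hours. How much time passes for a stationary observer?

Proper time Δt₀ = 43.6 hours
γ = 1/√(1 - 0.718²) = 1.4367
Δt = γΔt₀ = 1.4367 × 43.6 = 62.64 hours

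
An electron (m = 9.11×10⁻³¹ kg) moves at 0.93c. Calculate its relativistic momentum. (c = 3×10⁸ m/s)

γ = 1/√(1 - 0.93²) = 2.7206
v = 0.93 × 3×10⁸ = 2.790×10⁸ m/s
p = γmv = 2.7206 × 9.11×10⁻³¹ × 2.790×10⁸ = 6.915×10⁻²² kg·m/s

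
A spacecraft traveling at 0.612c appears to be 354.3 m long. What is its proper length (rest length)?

Contracted length L = 354.3 m
γ = 1/√(1 - 0.612²) = 1.2644
L₀ = γL = 1.2644 × 354.3 = 448.0 m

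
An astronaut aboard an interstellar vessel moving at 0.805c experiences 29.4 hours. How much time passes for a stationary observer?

Proper time Δt₀ = 29.4 hours
γ = 1/√(1 - 0.805²) = 1.6856
Δt = γΔt₀ = 1.6856 × 29.4 = 49.56 hours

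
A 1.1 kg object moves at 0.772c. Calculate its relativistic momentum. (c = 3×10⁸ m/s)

γ = 1/√(1 - 0.772²) = 1.5733
v = 0.772 × 3×10⁸ = 2.316×10⁸ m/s
p = γmv = 1.5733 × 1.1 × 2.316×10⁸ = 4.008×10⁸ kg·m/s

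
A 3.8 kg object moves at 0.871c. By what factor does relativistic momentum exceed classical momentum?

p_rel = γmv, p_class = mv
Ratio = γ = 1/√(1 - 0.871²) = 2.035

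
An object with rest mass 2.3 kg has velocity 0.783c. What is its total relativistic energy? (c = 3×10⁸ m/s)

γ = 1/√(1 - 0.783²) = 1.6077
mc² = 2.3 × (3×10⁸)² = 2.070×10¹⁷ J
E = γmc² = 1.6077 × 2.070×10¹⁷ = 3.328×10¹⁷ J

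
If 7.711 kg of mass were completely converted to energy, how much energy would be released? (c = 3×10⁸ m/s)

Using E = mc²:
c² = (3×10⁸)² = 9×10¹⁶ m²/s²
E = 7.711 × 9×10¹⁶ = 6.940×10¹⁷ J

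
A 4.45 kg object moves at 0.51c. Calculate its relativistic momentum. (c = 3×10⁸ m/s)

γ = 1/√(1 - 0.51²) = 1.16255
v = 0.51 × 3×10⁸ = 1.530×10⁸ m/s
p = γmv = 1.16255 × 4.45 × 1.530×10⁸ = 7.915×10⁸ kg·m/s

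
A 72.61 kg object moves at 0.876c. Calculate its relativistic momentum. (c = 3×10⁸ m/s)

γ = 1/√(1 - 0.876²) = 2.073
v = 0.876 × 3×10⁸ = 2.628×10⁸ m/s
p = γmv = 2.073 × 72.61 × 2.628×10⁸ = 3.956×10¹⁰ kg·m/s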